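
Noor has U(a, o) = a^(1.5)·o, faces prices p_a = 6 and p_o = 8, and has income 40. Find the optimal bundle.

a* = 4, o* = 2

MU_a = 1.5·√a·o and MU_o = a^(1.5).
MRS = MU_a/MU_o = (1.5)·o/a.
Tangency: set MRS = p_a/p_o = 6/8 = 0.75.
So (1.5)·o/a = 0.75, i.e. o = 0.5·a.
Substitute into the budget 6·a + 8·o = 40: 10·a = 40, so a* = 4.
Then o* = 0.5·4 = 2.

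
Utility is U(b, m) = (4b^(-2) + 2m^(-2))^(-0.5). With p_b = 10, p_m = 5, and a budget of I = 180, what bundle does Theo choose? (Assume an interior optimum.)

b* = 12, m* = 12

For CES with ρ = -2, MRS = (4/2)·(m/b)^3.
Tangency: set MRS = p_b/p_m = 10/5 = 2.
So (m/b)^3 = 1; taking the cube root, m/b = 1, i.e. m = b.
Substitute into the budget 10·b + 5·m = 180: 15·b = 180, so b* = 12 and m* = 12.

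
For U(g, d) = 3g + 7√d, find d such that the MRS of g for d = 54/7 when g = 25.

d = 81

MU_g = 3, MU_d = 7/(2√d).
MRS = 3 ÷ (7/(2√d)).
MRS depends only on d: (6/7)·√d = 54/7 ⇒ √d = (54/7)/(6/7) = 9 ⇒ d = 81.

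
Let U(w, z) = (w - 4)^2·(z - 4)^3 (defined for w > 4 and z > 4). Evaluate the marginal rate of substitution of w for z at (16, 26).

MU_w = 2·(w−4)·(z−4)^3, MU_z = 3·(w−4)^2·(z−4)^2.
MRS = (2/3)·(z−4)/(w−4).
At (16, 26): MRS = 11/9.
The indifference curve has slope −11/9 at this bundle.

MRS = 11/9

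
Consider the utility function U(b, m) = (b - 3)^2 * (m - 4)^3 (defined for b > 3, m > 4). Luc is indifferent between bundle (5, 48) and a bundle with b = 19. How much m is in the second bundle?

m = 15

U(5, 48) = 340736.
Set U(19, m) = 340736 and solve.
With b = 19: (19 − 3)^2 = 256, so (m − 4)^3 = 340736/256 = 1331.
Taking the cube root (with m > 4): m − 4 = 11, so m = 15.
Check: U(19, 15) = 340736.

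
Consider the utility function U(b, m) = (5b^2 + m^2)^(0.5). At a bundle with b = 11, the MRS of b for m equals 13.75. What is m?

m = 4

For CES with ρ = 2, MRS = (5/1)·(m/b)^(-1).
Setting (5/1)·(m/11)^(-1) = 13.75 gives (m/11)^(-1) = 2.75, so m/11 = 4/11 and m = 4.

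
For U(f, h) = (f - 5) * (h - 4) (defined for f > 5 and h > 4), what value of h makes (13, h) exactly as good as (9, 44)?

U(9, 44) = 160.
Set U(13, h) = 160 and solve.
With f = 13: (13 − 5) = 8, so (h − 4) = 160/8 = 20.
So h = 4 + 20 = 24.
Check: U(13, 24) = 160.

h = 24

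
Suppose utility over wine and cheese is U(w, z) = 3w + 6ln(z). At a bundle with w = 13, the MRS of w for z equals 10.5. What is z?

MU_w = 3, MU_z = 6/z.
MRS = 3 ÷ (6/z).
MRS depends only on z: 0.5·z = 10.5 ⇒ z = 10.5/0.5 = 21.

z = 21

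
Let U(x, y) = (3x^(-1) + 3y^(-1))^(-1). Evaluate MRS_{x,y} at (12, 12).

For CES with ρ = -1, MRS = (y/x)^2.
At (12, 12): MRS = 1.
So at (12, 12) the consumer would give up 1 units of y for one more unit of x.

MRS = 1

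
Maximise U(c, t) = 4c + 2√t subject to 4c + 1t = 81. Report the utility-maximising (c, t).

c* = 20, t* = 1

MU_c = 4, MU_t = 2/(2√t).
MRS = 4 ÷ (2/(2√t)).
Tangency: set MRS = p_c/p_t = 4/1 = 4.
MRS depends only on t: 4·√t = 4 ⇒ √t = 4/4 = 1 ⇒ t* = 1.
From the budget, 4·c = 81 − 1·1 = 80, so c* = 20.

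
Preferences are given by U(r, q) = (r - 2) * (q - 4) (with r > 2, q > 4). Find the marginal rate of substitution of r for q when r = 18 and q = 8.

MRS = 0.25

MU_r = (q−4), MU_q = (r−2).
MRS = (q−4)/(r−2).
At (18, 8): MRS = 0.25.
So at (18, 8) the consumer would give up 0.25 units of q for one more unit of r.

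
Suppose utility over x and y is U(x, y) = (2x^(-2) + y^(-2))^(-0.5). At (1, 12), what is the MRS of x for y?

For CES with ρ = -2, MRS = (2/1)·(y/x)^3.
At (1, 12): MRS = 3456.
That is, one extra unit of x is worth 3456 units of y at the margin.

MRS = 3456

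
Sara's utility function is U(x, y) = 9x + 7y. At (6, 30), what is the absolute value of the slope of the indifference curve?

MRS = 9/7

MU_x = 9, MU_y = 7, so MRS = 9/7 at every bundle.
At (6, 30): MRS = 9/7.
So at (6, 30) the consumer would give up 9/7 units of y for one more unit of x.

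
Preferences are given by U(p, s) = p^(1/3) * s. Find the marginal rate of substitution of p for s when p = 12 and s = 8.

MRS = 2/9

MU_p = 1/3·p^(-2/3)·s and MU_s = p^(1/3).
MRS = MU_p/MU_s = (1/3)·s/p.
At (12, 8): MRS = 2/9.
That is, one extra unit of p is worth 2/9 units of s at the margin.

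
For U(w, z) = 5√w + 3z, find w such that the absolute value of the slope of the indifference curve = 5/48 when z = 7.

MU_w = 5/(2√w), MU_z = 3.
MRS = 5/(2√w) ÷ 3.
MRS depends only on w: (5/6)/√w = 5/48 ⇒ √w = (5/6)/(5/48) = 8 ⇒ w = 64.

w = 64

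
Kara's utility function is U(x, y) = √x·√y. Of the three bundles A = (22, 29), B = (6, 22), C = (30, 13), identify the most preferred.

Evaluate utility at each bundle:
U(A) = 25.259.
U(B) = 11.489.
U(C) = 19.748.
Highest utility is A, so A ≻ C ≻ B.

Bundle A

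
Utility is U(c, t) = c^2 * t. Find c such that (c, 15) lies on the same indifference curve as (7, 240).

c = 28

U(7, 240) = 11760.
Set U(c, 15) = 11760 and solve.
With t = 15: c^2 = 11760/15 = 784; taking the square root, c = 28.
Check: U(28, 15) = 11760.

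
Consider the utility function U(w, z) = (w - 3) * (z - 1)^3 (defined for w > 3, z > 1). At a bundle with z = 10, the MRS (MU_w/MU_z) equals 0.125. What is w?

w = 27

MU_w = (z−1)^3, MU_z = 3·(w−3)·(z−1)^2.
MRS = (1/3)·(z−1)/(w−3).
Substitute z = 10: MRS = 3/(w − 3). Setting this equal to 0.125 gives w − 3 = 3/0.125 = 24, so w = 27.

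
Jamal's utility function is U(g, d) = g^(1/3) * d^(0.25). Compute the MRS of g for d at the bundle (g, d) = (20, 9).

MU_g = 1/3·g^(-2/3)·d^(0.25) and MU_d = 0.25·g^(1/3)·d^(-0.75).
MRS = MU_g/MU_d = (4/3)·d/g.
At (20, 9): MRS = 0.6.
The indifference curve has slope −0.6 at this bundle.

MRS = 0.6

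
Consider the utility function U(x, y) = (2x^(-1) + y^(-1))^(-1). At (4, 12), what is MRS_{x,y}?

For CES with ρ = -1, MRS = (2/1)·(y/x)^2.
At (4, 12): MRS = 18.
The indifference curve has slope −18 at this bundle.

MRS = 18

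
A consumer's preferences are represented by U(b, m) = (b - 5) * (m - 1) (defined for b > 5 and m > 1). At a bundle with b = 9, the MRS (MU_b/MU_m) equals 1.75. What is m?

MU_b = (m−1), MU_m = (b−5).
MRS = (m−1)/(b−5).
Substitute b = 9: MRS = (m − 1)/4. Setting this equal to 1.75 gives m − 1 = 1.75·4 = 7, so m = 8.

m = 8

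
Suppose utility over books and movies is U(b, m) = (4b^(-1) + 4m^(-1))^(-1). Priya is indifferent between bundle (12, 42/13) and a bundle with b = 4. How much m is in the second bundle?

U depends on (b, m) only through S = 4b^(-1) + 4m^(-1), so equal utility means equal S. At (12, 42/13): S = 11/7.
With b = 4: 4·4^(-1) = 1, so 4m^(-1) = 11/7 − 1 = 4/7, i.e. m^(-1) = 1/7.
Hence m = 1/(1/7) = 7.
Check: U(4, 7) = 0.6364.

m = 7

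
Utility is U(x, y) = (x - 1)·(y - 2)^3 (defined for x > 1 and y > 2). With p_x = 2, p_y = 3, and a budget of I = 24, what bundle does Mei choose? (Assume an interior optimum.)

x* = 3, y* = 6

MU_x = (y−2)^3, MU_y = 3·(x−1)·(y−2)^2.
MRS = (1/3)·(y−2)/(x−1).
Tangency: set MRS = p_x/p_y = 2/3.
So (1/3)·(y − 2)/(x − 1) = 2/3, i.e. (y − 2) = 2·(x − 1).
Rewrite the budget in excess-of-subsistence terms: 2·(x − 1) + 3·(y − 2) = 24 − 2·1 − 3·2 = 16.
Substituting, 8·(x − 1) = 16, so x − 1 = 2 and x* = 3.
Then y − 2 = 2·2 = 4, so y* = 6.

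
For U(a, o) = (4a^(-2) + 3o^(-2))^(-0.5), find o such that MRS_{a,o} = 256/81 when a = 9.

o = 12

For CES with ρ = -2, MRS = (4/3)·(o/a)^3.
Setting (4/3)·(o/9)^3 = 256/81 gives (o/9)^3 = 64/27, so o/9 = 4/3 and o = 12.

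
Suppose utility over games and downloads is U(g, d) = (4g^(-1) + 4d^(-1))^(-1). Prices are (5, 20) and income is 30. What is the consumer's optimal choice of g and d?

For CES with ρ = -1, MRS = (d/g)^2.
Tangency: set MRS = p_g/p_d = 5/20 = 0.25.
So (d/g)^2 = 0.25; taking the square root, d/g = 0.5, i.e. d = 0.5·g.
Substitute into the budget 5·g + 20·d = 30: 15·g = 30, so g* = 2 and d* = 0.5·2 = 1.

g* = 2, d* = 1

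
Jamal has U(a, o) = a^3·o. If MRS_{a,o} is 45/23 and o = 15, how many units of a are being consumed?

a = 23

MU_a = 3·a^2·o and MU_o = a^3.
MRS = MU_a/MU_o = (3/1)·o/a.
Substitute o = 15: MRS = 45/a. Setting 45/a = 45/23 gives a = 45/(45/23) = 23.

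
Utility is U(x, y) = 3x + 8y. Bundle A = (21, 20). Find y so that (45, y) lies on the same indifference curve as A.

U(21, 20) = 223.
Set U(45, y) = 223 and solve.
3·45 + 8y = 223 ⇒ 8y = 88 ⇒ y = 11.
Check: U(45, 11) = 223.

y = 11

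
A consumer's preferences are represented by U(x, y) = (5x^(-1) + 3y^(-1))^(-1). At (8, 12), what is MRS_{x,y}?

MRS = 3.75

For CES with ρ = -1, MRS = (5/3)·(y/x)^2.
At (8, 12): MRS = 3.75.
The indifference curve has slope −3.75 at this bundle.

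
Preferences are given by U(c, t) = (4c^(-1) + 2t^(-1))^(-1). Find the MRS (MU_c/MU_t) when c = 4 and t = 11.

For CES with ρ = -1, MRS = (4/2)·(t/c)^2.
At (4, 11): MRS = 15.125.
So at (4, 11) the consumer would give up 15.125 units of t for one more unit of c.

MRS = 15.125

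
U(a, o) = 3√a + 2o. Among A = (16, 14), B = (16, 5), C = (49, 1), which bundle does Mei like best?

Bundle A

Evaluate utility at each bundle:
U(A) = 40.000.
U(B) = 22.000.
U(C) = 23.000.
Highest utility is A, so A ≻ C ≻ B.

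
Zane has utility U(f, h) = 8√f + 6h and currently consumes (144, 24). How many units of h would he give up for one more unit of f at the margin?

MRS = 1/18

MU_f = 8/(2√f), MU_h = 6.
MRS = 8/(2√f) ÷ 6.
At (144, 24): MRS = 1/18.
So at (144, 24) the consumer would give up 1/18 units of h for one more unit of f.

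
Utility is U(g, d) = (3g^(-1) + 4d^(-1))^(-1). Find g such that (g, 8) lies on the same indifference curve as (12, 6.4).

g = 8

U depends on (g, d) only through S = 3g^(-1) + 4d^(-1), so equal utility means equal S. At (12, 6.4): S = 0.875.
With d = 8: 4·8^(-1) = 0.5, so 3g^(-1) = 0.875 − 0.5 = 0.375, i.e. g^(-1) = 0.125.
Hence g = 1/0.125 = 8.
Check: U(8, 8) = 1.1429.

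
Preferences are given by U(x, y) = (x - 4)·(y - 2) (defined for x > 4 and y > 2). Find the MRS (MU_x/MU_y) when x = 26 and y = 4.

MRS = 1/11

MU_x = (y−2), MU_y = (x−4).
MRS = (y−2)/(x−4).
At (26, 4): MRS = 1/11.
So at (26, 4) the consumer would give up 1/11 units of y for one more unit of x.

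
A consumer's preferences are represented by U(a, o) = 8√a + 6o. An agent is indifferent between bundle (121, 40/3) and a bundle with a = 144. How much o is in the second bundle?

U(121, 40/3) = 168.
Set U(144, o) = 168 and solve.
With a = 144: √144 = 12, so 6o = 168 − 8·12 = 72 and o = 12.
Check: U(144, 12) = 168.

o = 12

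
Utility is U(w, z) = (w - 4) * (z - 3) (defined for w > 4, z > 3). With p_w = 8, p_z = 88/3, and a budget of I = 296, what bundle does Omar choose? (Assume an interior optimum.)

w* = 15, z* = 6

MU_w = (z−3), MU_z = (w−4).
MRS = (z−3)/(w−4).
Tangency: set MRS = p_w/p_z = 8/(88/3) = 3/11.
So (z − 3)/(w − 4) = 3/11, i.e. (z − 3) = (3/11)·(w − 4).
Rewrite the budget in excess-of-subsistence terms: 8·(w − 4) + (88/3)·(z − 3) = 296 − 8·4 − (88/3)·3 = 176.
Substituting, 16·(w − 4) = 176, so w − 4 = 11 and w* = 15.
Then z − 3 = (3/11)·11 = 3, so z* = 6.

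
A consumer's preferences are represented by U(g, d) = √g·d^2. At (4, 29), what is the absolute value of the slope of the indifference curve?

MU_g = 0.5·g^(-0.5)·d^2 and MU_d = 2·√g·d.
MRS = MU_g/MU_d = (0.25)·d/g.
At (4, 29): MRS = 29/16.
The indifference curve has slope −29/16 at this bundle.

MRS = 29/16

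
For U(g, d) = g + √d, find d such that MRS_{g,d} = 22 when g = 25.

d = 121

MU_g = 1, MU_d = 1/(2√d).
MRS = 1 ÷ (1/(2√d)).
MRS depends only on d: 2·√d = 22 ⇒ √d = 22/2 = 11 ⇒ d = 121.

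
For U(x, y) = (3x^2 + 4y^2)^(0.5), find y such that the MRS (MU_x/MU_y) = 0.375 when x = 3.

For CES with ρ = 2, MRS = (3/4)·(y/x)^(-1).
Setting (3/4)·(y/3)^(-1) = 0.375 gives (y/3)^(-1) = 0.5, so y/3 = 2 and y = 6.

y = 6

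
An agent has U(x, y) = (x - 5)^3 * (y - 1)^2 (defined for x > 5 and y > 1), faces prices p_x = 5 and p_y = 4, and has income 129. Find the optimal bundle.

MU_x = 3·(x−5)^2·(y−1)^2, MU_y = 2·(x−5)^3·(y−1).
MRS = (3/2)·(y−1)/(x−5).
Tangency: set MRS = p_x/p_y = 5/4 = 1.25.
So (3/2)·(y − 1)/(x − 5) = 1.25, i.e. (y − 1) = (5/6)·(x − 5).
Rewrite the budget in excess-of-subsistence terms: 5·(x − 5) + 4·(y − 1) = 129 − 5·5 − 4·1 = 100.
Substituting, (25/3)·(x − 5) = 100, so x − 5 = 12 and x* = 17.
Then y − 1 = (5/6)·12 = 10, so y* = 11.

x* = 17, y* = 11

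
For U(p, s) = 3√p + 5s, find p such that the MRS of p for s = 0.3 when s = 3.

p = 1

MU_p = 3/(2√p), MU_s = 5.
MRS = 3/(2√p) ÷ 5.
MRS depends only on p: 0.3/√p = 0.3 ⇒ √p = 0.3/0.3 = 1 ⇒ p = 1.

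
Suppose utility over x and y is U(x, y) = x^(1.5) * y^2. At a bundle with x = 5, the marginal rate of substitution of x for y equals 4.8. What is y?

y = 32

MU_x = 1.5·√x·y^2 and MU_y = 2·x^(1.5)·y.
MRS = MU_x/MU_y = (0.75)·y/x.
Substitute x = 5: MRS = y/(20/3). Setting y/(20/3) = 4.8 gives y = 4.8·(20/3) = 32.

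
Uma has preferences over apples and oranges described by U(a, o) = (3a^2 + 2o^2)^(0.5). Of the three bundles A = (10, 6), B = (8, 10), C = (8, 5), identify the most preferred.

Evaluate utility at each bundle:
U(A) = 19.287.
U(B) = 19.799.
U(C) = 15.556.
Highest utility is B, so B ≻ A ≻ C.

Bundle B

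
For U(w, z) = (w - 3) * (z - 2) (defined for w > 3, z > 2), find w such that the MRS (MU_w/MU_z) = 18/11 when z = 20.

MU_w = (z−2), MU_z = (w−3).
MRS = (z−2)/(w−3).
Substitute z = 20: MRS = 18/(w − 3). Setting this equal to 18/11 gives w − 3 = 18/(18/11) = 11, so w = 14.

w = 14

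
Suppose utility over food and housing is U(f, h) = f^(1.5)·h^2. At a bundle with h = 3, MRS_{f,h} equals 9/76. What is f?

f = 19

MU_f = 1.5·√f·h^2 and MU_h = 2·f^(1.5)·h.
MRS = MU_f/MU_h = (0.75)·h/f.
Substitute h = 3: MRS = 2.25/f. Setting 2.25/f = 9/76 gives f = 2.25/(9/76) = 19.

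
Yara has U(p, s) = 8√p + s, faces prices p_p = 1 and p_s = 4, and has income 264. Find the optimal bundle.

MU_p = 8/(2√p), MU_s = 1.
MRS = 8/(2√p) ÷ 1.
Tangency: set MRS = p_p/p_s = 1/4 = 0.25.
MRS depends only on p: 4/√p = 0.25 ⇒ √p = 4/0.25 = 16 ⇒ p* = 256.
From the budget, 4·s = 264 − 1·256 = 8, so s* = 2.

p* = 256, s* = 2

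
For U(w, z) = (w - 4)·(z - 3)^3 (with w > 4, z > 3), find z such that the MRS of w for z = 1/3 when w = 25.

z = 24

MU_w = (z−3)^3, MU_z = 3·(w−4)·(z−3)^2.
MRS = (1/3)·(z−3)/(w−4).
Substitute w = 25: MRS = (z − 3)/63. Setting this equal to 1/3 gives z − 3 = (1/3)·63 = 21, so z = 24.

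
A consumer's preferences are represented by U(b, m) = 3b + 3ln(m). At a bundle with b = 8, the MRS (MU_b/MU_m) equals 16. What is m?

MU_b = 3, MU_m = 3/m.
MRS = 3 ÷ (3/m).
MRS depends only on m: m = 16 ⇒ m = 16.

m = 16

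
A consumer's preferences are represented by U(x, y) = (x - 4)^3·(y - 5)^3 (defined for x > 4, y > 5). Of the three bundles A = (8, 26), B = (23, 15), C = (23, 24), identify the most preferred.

Bundle C

Evaluate utility at each bundle:
U(A) = 592704.
U(B) = 6859000.
U(C) = 47045881.
Highest utility is C, so C ≻ B ≻ A.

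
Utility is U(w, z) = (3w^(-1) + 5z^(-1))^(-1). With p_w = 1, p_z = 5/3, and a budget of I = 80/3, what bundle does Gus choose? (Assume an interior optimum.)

w* = 10, z* = 10

For CES with ρ = -1, MRS = (3/5)·(z/w)^2.
Tangency: set MRS = p_w/p_z = 1/(5/3) = 0.6.
So (z/w)^2 = 1; taking the square root, z/w = 1, i.e. z = w.
Substitute into the budget 1·w + (5/3)·z = 80/3: (8/3)·w = 80/3, so w* = 10 and z* = 10.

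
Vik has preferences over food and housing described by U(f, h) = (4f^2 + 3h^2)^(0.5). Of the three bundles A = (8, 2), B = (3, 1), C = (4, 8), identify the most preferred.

Evaluate utility at each bundle:
U(A) = 16.371.
U(B) = 6.245.
U(C) = 16.000.
Highest utility is A, so A ≻ C ≻ B.

Bundle A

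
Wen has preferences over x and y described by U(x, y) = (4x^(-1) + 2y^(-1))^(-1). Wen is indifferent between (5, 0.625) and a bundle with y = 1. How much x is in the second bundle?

x = 2

U depends on (x, y) only through S = 4x^(-1) + 2y^(-1), so equal utility means equal S. At (5, 0.625): S = 4.
With y = 1: 2·1^(-1) = 2, so 4x^(-1) = 4 − 2 = 2, i.e. x^(-1) = 0.5.
Hence x = 1/0.5 = 2.
Check: U(2, 1) = 0.25.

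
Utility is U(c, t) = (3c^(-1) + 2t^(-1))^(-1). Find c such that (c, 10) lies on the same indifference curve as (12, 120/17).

c = 9

U depends on (c, t) only through S = 3c^(-1) + 2t^(-1), so equal utility means equal S. At (12, 120/17): S = 8/15.
With t = 10: 2·10^(-1) = 0.2, so 3c^(-1) = 8/15 − 0.2 = 1/3, i.e. c^(-1) = 1/9.
Hence c = 1/(1/9) = 9.
Check: U(9, 10) = 1.875.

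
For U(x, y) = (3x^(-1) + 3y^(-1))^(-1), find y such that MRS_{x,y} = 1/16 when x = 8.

For CES with ρ = -1, MRS = (y/x)^2.
Setting (y/8)^2 = 1/16 gives y/8 = 0.25 and y = 2.

y = 2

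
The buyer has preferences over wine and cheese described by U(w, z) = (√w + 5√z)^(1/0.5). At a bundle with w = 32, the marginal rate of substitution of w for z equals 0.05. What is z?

z = 2

For CES with ρ = 0.5, MRS = (1/5)·√(z/w).
Setting (1/5)·√(z/32) = 0.05 gives √(z/32) = 0.25, so z/32 = 1/16 and z = 2.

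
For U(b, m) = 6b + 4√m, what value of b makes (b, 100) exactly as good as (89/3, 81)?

U(89/3, 81) = 214.
Set U(b, 100) = 214 and solve.
With m = 100: √100 = 10, so 6b = 214 − 4·10 = 174 and b = 29.
Check: U(29, 100) = 214.

b = 29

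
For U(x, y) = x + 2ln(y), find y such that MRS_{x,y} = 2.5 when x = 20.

MU_x = 1, MU_y = 2/y.
MRS = 1 ÷ (2/y).
MRS depends only on y: 0.5·y = 2.5 ⇒ y = 2.5/0.5 = 5.

y = 5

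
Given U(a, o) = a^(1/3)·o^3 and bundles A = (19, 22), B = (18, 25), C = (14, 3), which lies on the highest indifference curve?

Bundle B

Evaluate utility at each bundle:
U(A) = 28413.141.
U(B) = 40949.084.
U(C) = 65.074.
Highest utility is B, so B ≻ A ≻ C.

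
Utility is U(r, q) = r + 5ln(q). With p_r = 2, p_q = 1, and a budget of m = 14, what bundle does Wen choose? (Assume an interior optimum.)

MU_r = 1, MU_q = 5/q.
MRS = 1 ÷ (5/q).
Tangency: set MRS = p_r/p_q = 2/1 = 2.
MRS depends only on q: 0.2·q = 2 ⇒ q* = 2/0.2 = 10.
From the budget, 2·r = 14 − 1·10 = 4, so r* = 2.

r* = 2, q* = 10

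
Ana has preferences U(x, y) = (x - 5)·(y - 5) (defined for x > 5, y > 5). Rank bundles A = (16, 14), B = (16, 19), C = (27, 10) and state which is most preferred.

Evaluate utility at each bundle:
U(A) = 99.
U(B) = 154.
U(C) = 110.
Highest utility is B, so B ≻ C ≻ A.

Bundle B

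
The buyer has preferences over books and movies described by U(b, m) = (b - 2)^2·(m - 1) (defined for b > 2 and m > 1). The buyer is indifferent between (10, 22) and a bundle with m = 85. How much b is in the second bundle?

U(10, 22) = 1344.
Set U(b, 85) = 1344 and solve.
With m = 85: (85 − 1) = 84, so (b − 2)^2 = 1344/84 = 16.
Taking the square root (with b > 2): b − 2 = 4, so b = 6.
Check: U(6, 85) = 1344.

b = 6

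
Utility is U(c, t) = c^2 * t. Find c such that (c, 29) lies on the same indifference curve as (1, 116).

c = 2

U(1, 116) = 116.
Set U(c, 29) = 116 and solve.
With t = 29: c^2 = 116/29 = 4; taking the square root, c = 2.
Check: U(2, 29) = 116.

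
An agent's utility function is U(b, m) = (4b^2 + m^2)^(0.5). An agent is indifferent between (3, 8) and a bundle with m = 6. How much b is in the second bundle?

U depends on (b, m) only through S = 4b^2 + m^2, so equal utility means equal S. At (3, 8): S = 100.
With m = 6: 6^2 = 36, so 4b^2 = 100 − 36 = 64, i.e. b^2 = 16.
Hence b = √16 = 4.
Check: U(4, 6) = 10.

b = 4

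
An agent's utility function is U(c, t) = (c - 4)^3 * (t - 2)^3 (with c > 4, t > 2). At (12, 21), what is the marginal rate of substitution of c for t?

MU_c = 3·(c−4)^2·(t−2)^3, MU_t = 3·(c−4)^3·(t−2)^2.
MRS = (t−2)/(c−4).
At (12, 21): MRS = 2.375.
So at (12, 21) the consumer would give up 2.375 units of t for one more unit of c.

MRS = 2.375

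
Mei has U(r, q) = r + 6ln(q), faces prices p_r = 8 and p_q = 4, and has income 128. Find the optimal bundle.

r* = 10, q* = 12

MU_r = 1, MU_q = 6/q.
MRS = 1 ÷ (6/q).
Tangency: set MRS = p_r/p_q = 8/4 = 2.
MRS depends only on q: (1/6)·q = 2 ⇒ q* = 2/(1/6) = 12.
From the budget, 8·r = 128 − 4·12 = 80, so r* = 10.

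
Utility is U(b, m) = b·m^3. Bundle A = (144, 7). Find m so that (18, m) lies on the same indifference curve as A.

U(144, 7) = 49392.
Set U(18, m) = 49392 and solve.
With b = 18: m^3 = 49392/18 = 2744; taking the cube root, m = 14.
Check: U(18, 14) = 49392.

m = 14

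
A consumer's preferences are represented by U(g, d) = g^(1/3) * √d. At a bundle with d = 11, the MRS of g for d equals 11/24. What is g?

g = 16

MU_g = 1/3·g^(-2/3)·√d and MU_d = 0.5·g^(1/3)·d^(-0.5).
MRS = MU_g/MU_d = (2/3)·d/g.
Substitute d = 11: MRS = (22/3)/g. Setting (22/3)/g = 11/24 gives g = (22/3)/(11/24) = 16.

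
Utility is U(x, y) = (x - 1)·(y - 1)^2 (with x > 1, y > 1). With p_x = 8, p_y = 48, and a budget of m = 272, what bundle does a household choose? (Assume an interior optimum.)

MU_x = (y−1)^2, MU_y = 2·(x−1)·(y−1).
MRS = (1/2)·(y−1)/(x−1).
Tangency: set MRS = p_x/p_y = 8/48 = 1/6.
So (1/2)·(y − 1)/(x − 1) = 1/6, i.e. (y − 1) = (1/3)·(x − 1).
Rewrite the budget in excess-of-subsistence terms: 8·(x − 1) + 48·(y − 1) = 272 − 8·1 − 48·1 = 216.
Substituting, 24·(x − 1) = 216, so x − 1 = 9 and x* = 10.
Then y − 1 = (1/3)·9 = 3, so y* = 4.

x* = 10, y* = 4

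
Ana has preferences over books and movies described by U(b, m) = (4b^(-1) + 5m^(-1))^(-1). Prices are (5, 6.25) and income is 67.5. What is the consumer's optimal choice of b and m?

For CES with ρ = -1, MRS = (4/5)·(m/b)^2.
Tangency: set MRS = p_b/p_m = 5/6.25 = 0.8.
So (m/b)^2 = 1; taking the square root, m/b = 1, i.e. m = b.
Substitute into the budget 5·b + 6.25·m = 67.5: 11.25·b = 67.5, so b* = 6 and m* = 6.

b* = 6, m* = 6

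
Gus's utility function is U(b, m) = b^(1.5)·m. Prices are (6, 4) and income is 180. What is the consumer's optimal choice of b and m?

MU_b = 1.5·√b·m and MU_m = b^(1.5).
MRS = MU_b/MU_m = (1.5)·m/b.
Tangency: set MRS = p_b/p_m = 6/4 = 1.5.
So (1.5)·m/b = 1.5, i.e. m = b.
Substitute into the budget 6·b + 4·m = 180: 10·b = 180, so b* = 18.
Then m* = 18.

b* = 18, m* = 18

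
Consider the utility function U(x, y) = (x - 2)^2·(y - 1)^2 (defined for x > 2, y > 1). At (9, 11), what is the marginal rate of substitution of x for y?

MRS = 10/7

MU_x = 2·(x−2)·(y−1)^2, MU_y = 2·(x−2)^2·(y−1).
MRS = (y−1)/(x−2).
At (9, 11): MRS = 10/7.
So at (9, 11) the consumer would give up 10/7 units of y for one more unit of x.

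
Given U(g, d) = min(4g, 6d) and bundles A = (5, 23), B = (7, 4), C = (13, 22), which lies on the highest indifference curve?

Evaluate utility at each bundle:
U(A) = 20.
U(B) = 24.
U(C) = 52.
Highest utility is C, so C ≻ B ≻ A.

Bundle C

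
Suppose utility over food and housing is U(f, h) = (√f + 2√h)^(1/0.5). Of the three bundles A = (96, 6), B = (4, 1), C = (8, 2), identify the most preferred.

Bundle A

Evaluate utility at each bundle:
U(A) = 216.000.
U(B) = 16.000.
U(C) = 32.000.
Highest utility is A, so A ≻ C ≻ B.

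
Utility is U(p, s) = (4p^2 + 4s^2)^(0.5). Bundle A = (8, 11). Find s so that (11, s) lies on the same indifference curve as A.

s = 8

U depends on (p, s) only through S = 4p^2 + 4s^2, so equal utility means equal S. At (8, 11): S = 740.
With p = 11: 4·11^2 = 484, so 4s^2 = 740 − 484 = 256, i.e. s^2 = 64.
Hence s = √64 = 8.
Check: U(11, 8) = 27.2029.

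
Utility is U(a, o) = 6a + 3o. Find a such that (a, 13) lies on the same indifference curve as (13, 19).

a = 16

U(13, 19) = 135.
Set U(a, 13) = 135 and solve.
6a + 3·13 = 135 ⇒ 6a = 96 ⇒ a = 16.
Check: U(16, 13) = 135.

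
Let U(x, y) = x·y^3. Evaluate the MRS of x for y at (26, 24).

MU_x = y^3 and MU_y = 3·x·y^2.
MRS = MU_x/MU_y = (1/3)·y/x.
At (26, 24): MRS = 4/13.
So at (26, 24) the consumer would give up 4/13 units of y for one more unit of x.

MRS = 4/13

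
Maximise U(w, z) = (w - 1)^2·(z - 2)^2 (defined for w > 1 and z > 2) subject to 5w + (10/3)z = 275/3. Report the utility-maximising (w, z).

w* = 9, z* = 14

MU_w = 2·(w−1)·(z−2)^2, MU_z = 2·(w−1)^2·(z−2).
MRS = (z−2)/(w−1).
Tangency: set MRS = p_w/p_z = 5/(10/3) = 1.5.
So (z − 2)/(w − 1) = 1.5, i.e. (z − 2) = 1.5·(w − 1).
Rewrite the budget in excess-of-subsistence terms: 5·(w − 1) + (10/3)·(z − 2) = 275/3 − 5·1 − (10/3)·2 = 80.
Substituting, 10·(w − 1) = 80, so w − 1 = 8 and w* = 9.
Then z − 2 = 1.5·8 = 12, so z* = 14.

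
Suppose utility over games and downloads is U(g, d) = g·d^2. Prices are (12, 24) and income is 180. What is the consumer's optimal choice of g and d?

MU_g = d^2 and MU_d = 2·g·d.
MRS = MU_g/MU_d = (1/2)·d/g.
Tangency: set MRS = p_g/p_d = 12/24 = 0.5.
So (1/2)·d/g = 0.5, i.e. d = g.
Substitute into the budget 12·g + 24·d = 180: 36·g = 180, so g* = 5.
Then d* = 5.

g* = 5, d* = 5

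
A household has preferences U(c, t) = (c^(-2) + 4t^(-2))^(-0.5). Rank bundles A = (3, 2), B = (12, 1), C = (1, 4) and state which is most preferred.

Bundle A

Evaluate utility at each bundle:
U(A) = 0.949.
U(B) = 0.500.
U(C) = 0.894.
Highest utility is A, so A ≻ C ≻ B.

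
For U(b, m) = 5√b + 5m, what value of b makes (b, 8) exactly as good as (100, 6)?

U(100, 6) = 80.
Set U(b, 8) = 80 and solve.
With m = 8: 5√b = 80 − 5·8 = 40, so √b = 8 and b = 64.
Check: U(64, 8) = 80.

b = 64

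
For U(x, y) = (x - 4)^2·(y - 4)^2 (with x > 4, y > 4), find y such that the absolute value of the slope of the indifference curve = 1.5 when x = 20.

y = 28

MU_x = 2·(x−4)·(y−4)^2, MU_y = 2·(x−4)^2·(y−4).
MRS = (y−4)/(x−4).
Substitute x = 20: MRS = (y − 4)/16. Setting this equal to 1.5 gives y − 4 = 1.5·16 = 24, so y = 28.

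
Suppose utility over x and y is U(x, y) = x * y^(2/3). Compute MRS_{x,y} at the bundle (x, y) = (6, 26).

MU_x = y^(2/3) and MU_y = 2/3·x·y^(-1/3).
MRS = MU_x/MU_y = (1.5)·y/x.
At (6, 26): MRS = 6.5.
That is, one extra unit of x is worth 6.5 units of y at the margin.

MRS = 6.5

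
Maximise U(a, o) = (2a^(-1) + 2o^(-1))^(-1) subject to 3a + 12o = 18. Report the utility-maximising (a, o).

a* = 2, o* = 1

For CES with ρ = -1, MRS = (o/a)^2.
Tangency: set MRS = p_a/p_o = 3/12 = 0.25.
So (o/a)^2 = 0.25; taking the square root, o/a = 0.5, i.e. o = 0.5·a.
Substitute into the budget 3·a + 12·o = 18: 9·a = 18, so a* = 2 and o* = 0.5·2 = 1.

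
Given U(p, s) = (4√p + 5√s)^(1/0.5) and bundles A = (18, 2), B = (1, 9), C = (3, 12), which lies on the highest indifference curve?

Evaluate utility at each bundle:
U(A) = 578.000.
U(B) = 361.000.
U(C) = 588.000.
Highest utility is C, so C ≻ A ≻ B.

Bundle C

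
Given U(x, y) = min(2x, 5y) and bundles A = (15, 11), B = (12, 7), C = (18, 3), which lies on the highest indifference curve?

Bundle A

Evaluate utility at each bundle:
U(A) = 30.
U(B) = 24.
U(C) = 15.
Highest utility is A, so A ≻ B ≻ C.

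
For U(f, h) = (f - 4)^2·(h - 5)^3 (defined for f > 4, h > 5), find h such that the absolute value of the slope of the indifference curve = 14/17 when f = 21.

h = 26

MU_f = 2·(f−4)·(h−5)^3, MU_h = 3·(f−4)^2·(h−5)^2.
MRS = (2/3)·(h−5)/(f−4).
Substitute f = 21: MRS = (h − 5)/25.5. Setting this equal to 14/17 gives h − 5 = (14/17)·25.5 = 21, so h = 26.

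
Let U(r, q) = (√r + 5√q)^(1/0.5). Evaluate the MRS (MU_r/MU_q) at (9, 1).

For CES with ρ = 0.5, MRS = (1/5)·√(q/r).
At (9, 1): MRS = 1/15.
So at (9, 1) the consumer would give up 1/15 units of q for one more unit of r.

MRS = 1/15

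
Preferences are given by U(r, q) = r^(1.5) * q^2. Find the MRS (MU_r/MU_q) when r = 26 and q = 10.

MU_r = 1.5·√r·q^2 and MU_q = 2·r^(1.5)·q.
MRS = MU_r/MU_q = (0.75)·q/r.
At (26, 10): MRS = 15/52.
So at (26, 10) the consumer would give up 15/52 units of q for one more unit of r.

MRS = 15/52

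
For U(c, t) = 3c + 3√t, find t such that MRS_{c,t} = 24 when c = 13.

MU_c = 3, MU_t = 3/(2√t).
MRS = 3 ÷ (3/(2√t)).
MRS depends only on t: 2·√t = 24 ⇒ √t = 24/2 = 12 ⇒ t = 144.

t = 144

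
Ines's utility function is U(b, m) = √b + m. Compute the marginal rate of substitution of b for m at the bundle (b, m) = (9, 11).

MRS = 1/6

MU_b = 1/(2√b), MU_m = 1.
MRS = 1/(2√b) ÷ 1.
At (9, 11): MRS = 1/6.
The indifference curve has slope −1/6 at this bundle.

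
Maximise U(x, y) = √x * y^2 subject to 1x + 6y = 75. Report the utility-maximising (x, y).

x* = 15, y* = 10

MU_x = 0.5·x^(-0.5)·y^2 and MU_y = 2·√x·y.
MRS = MU_x/MU_y = (0.25)·y/x.
Tangency: set MRS = p_x/p_y = 1/6.
So (0.25)·y/x = 1/6, i.e. y = (2/3)·x.
Substitute into the budget 1·x + 6·y = 75: 5·x = 75, so x* = 15.
Then y* = (2/3)·15 = 10.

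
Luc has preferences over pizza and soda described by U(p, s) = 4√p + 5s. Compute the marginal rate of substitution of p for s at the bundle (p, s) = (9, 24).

MRS = 2/15

MU_p = 4/(2√p), MU_s = 5.
MRS = 4/(2√p) ÷ 5.
At (9, 24): MRS = 2/15.
That is, one extra unit of p is worth 2/15 units of s at the margin.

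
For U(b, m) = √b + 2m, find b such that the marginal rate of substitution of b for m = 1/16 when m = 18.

b = 16

MU_b = 1/(2√b), MU_m = 2.
MRS = 1/(2√b) ÷ 2.
MRS depends only on b: 0.25/√b = 1/16 ⇒ √b = 0.25/(1/16) = 4 ⇒ b = 16.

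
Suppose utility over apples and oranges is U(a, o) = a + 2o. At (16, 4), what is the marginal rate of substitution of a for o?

MRS = 0.5

MU_a = 1, MU_o = 2, so MRS = 1/2 = 0.5 at every bundle.
At (16, 4): MRS = 0.5.
So at (16, 4) the consumer would give up 0.5 units of o for one more unit of a.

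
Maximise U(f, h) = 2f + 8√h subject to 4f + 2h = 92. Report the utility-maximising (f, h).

MU_f = 2, MU_h = 8/(2√h).
MRS = 2 ÷ (8/(2√h)).
Tangency: set MRS = p_f/p_h = 4/2 = 2.
MRS depends only on h: 0.5·√h = 2 ⇒ √h = 2/0.5 = 4 ⇒ h* = 16.
From the budget, 4·f = 92 − 2·16 = 60, so f* = 15.

f* = 15, h* = 16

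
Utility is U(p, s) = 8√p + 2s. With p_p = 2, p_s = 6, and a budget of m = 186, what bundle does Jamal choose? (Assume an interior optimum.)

p* = 36, s* = 19

MU_p = 8/(2√p), MU_s = 2.
MRS = 8/(2√p) ÷ 2.
Tangency: set MRS = p_p/p_s = 2/6 = 1/3.
MRS depends only on p: 2/√p = 1/3 ⇒ √p = 2/(1/3) = 6 ⇒ p* = 36.
From the budget, 6·s = 186 − 2·36 = 114, so s* = 19.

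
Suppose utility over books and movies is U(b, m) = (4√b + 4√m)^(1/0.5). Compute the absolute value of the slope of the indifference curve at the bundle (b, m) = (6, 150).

MRS = 5

For CES with ρ = 0.5, MRS = √(m/b).
At (6, 150): MRS = 5.
That is, one extra unit of b is worth 5 units of m at the margin.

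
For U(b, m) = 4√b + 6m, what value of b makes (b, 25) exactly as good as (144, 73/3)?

b = 121

U(144, 73/3) = 194.
Set U(b, 25) = 194 and solve.
With m = 25: 4√b = 194 − 6·25 = 44, so √b = 11 and b = 121.
Check: U(121, 25) = 194.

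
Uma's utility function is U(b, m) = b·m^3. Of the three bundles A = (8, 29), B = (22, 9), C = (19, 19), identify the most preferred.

Evaluate utility at each bundle:
U(A) = 195112.
U(B) = 16038.
U(C) = 130321.
Highest utility is A, so A ≻ C ≻ B.

Bundle A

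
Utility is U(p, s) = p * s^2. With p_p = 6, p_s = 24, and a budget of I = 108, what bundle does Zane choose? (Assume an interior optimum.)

p* = 6, s* = 3

MU_p = s^2 and MU_s = 2·p·s.
MRS = MU_p/MU_s = (1/2)·s/p.
Tangency: set MRS = p_p/p_s = 6/24 = 0.25.
So (1/2)·s/p = 0.25, i.e. s = 0.5·p.
Substitute into the budget 6·p + 24·s = 108: 18·p = 108, so p* = 6.
Then s* = 0.5·6 = 3.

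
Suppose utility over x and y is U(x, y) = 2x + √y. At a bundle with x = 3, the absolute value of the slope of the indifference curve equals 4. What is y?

y = 1

MU_x = 2, MU_y = 1/(2√y).
MRS = 2 ÷ (1/(2√y)).
MRS depends only on y: 4·√y = 4 ⇒ √y = 4/4 = 1 ⇒ y = 1.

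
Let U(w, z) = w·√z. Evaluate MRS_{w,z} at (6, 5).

MU_w = √z and MU_z = 0.5·w·z^(-0.5).
MRS = MU_w/MU_z = (2)·z/w.
At (6, 5): MRS = 5/3.
The indifference curve has slope −5/3 at this bundle.

MRS = 5/3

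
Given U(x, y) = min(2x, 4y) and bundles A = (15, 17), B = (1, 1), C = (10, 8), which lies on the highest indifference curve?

Bundle A

Evaluate utility at each bundle:
U(A) = 30.
U(B) = 2.
U(C) = 20.
Highest utility is A, so A ≻ C ≻ B.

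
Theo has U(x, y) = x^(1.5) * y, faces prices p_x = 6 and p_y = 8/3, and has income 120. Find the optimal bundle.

MU_x = 1.5·√x·y and MU_y = x^(1.5).
MRS = MU_x/MU_y = (1.5)·y/x.
Tangency: set MRS = p_x/p_y = 6/(8/3) = 2.25.
So (1.5)·y/x = 2.25, i.e. y = 1.5·x.
Substitute into the budget 6·x + (8/3)·y = 120: 10·x = 120, so x* = 12.
Then y* = 1.5·12 = 18.

x* = 12, y* = 18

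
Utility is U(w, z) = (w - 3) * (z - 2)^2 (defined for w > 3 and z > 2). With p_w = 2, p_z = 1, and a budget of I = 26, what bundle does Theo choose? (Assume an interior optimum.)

w* = 6, z* = 14

MU_w = (z−2)^2, MU_z = 2·(w−3)·(z−2).
MRS = (1/2)·(z−2)/(w−3).
Tangency: set MRS = p_w/p_z = 2/1 = 2.
So (1/2)·(z − 2)/(w − 3) = 2, i.e. (z − 2) = 4·(w − 3).
Rewrite the budget in excess-of-subsistence terms: 2·(w − 3) + 1·(z − 2) = 26 − 2·3 − 1·2 = 18.
Substituting, 6·(w − 3) = 18, so w − 3 = 3 and w* = 6.
Then z − 2 = 4·3 = 12, so z* = 14.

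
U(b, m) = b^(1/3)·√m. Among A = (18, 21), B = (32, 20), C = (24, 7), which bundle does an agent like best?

Bundle B

Evaluate utility at each bundle:
U(A) = 12.010.
U(B) = 14.198.
U(C) = 7.632.
Highest utility is B, so B ≻ A ≻ C.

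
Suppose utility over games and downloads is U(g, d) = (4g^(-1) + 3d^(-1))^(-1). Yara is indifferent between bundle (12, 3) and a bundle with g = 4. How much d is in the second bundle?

U depends on (g, d) only through S = 4g^(-1) + 3d^(-1), so equal utility means equal S. At (12, 3): S = 4/3.
With g = 4: 4·4^(-1) = 1, so 3d^(-1) = 4/3 − 1 = 1/3, i.e. d^(-1) = 1/9.
Hence d = 1/(1/9) = 9.
Check: U(4, 9) = 0.75.

d = 9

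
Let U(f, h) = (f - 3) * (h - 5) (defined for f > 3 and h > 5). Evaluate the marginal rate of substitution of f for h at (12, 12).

MU_f = (h−5), MU_h = (f−3).
MRS = (h−5)/(f−3).
At (12, 12): MRS = 7/9.
The indifference curve has slope −7/9 at this bundle.

MRS = 7/9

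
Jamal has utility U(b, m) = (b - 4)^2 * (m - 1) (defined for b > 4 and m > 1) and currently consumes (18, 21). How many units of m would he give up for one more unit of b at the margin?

MU_b = 2·(b−4)·(m−1), MU_m = (b−4)^2.
MRS = (2/1)·(m−1)/(b−4).
At (18, 21): MRS = 20/7.
The indifference curve has slope −20/7 at this bundle.

MRS = 20/7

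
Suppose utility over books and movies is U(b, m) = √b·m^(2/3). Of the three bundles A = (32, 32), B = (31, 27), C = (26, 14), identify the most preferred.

Bundle A

Evaluate utility at each bundle:
U(A) = 57.018.
U(B) = 50.110.
U(C) = 29.619.
Highest utility is A, so A ≻ B ≻ C.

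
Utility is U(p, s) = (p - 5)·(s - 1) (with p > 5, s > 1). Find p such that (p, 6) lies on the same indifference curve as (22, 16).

p = 56

U(22, 16) = 255.
Set U(p, 6) = 255 and solve.
With s = 6: (6 − 1) = 5, so (p − 5) = 255/5 = 51.
So p = 5 + 51 = 56.
Check: U(56, 6) = 255.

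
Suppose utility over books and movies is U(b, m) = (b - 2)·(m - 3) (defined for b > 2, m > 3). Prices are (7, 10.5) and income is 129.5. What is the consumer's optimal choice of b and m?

b* = 8, m* = 7

MU_b = (m−3), MU_m = (b−2).
MRS = (m−3)/(b−2).
Tangency: set MRS = p_b/p_m = 7/10.5 = 2/3.
So (m − 3)/(b − 2) = 2/3, i.e. (m − 3) = (2/3)·(b − 2).
Rewrite the budget in excess-of-subsistence terms: 7·(b − 2) + 10.5·(m − 3) = 129.5 − 7·2 − 10.5·3 = 84.
Substituting, 14·(b − 2) = 84, so b − 2 = 6 and b* = 8.
Then m − 3 = (2/3)·6 = 4, so m* = 7.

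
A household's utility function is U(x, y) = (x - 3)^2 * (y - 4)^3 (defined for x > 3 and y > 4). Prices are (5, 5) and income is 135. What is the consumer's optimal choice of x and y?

x* = 11, y* = 16

MU_x = 2·(x−3)·(y−4)^3, MU_y = 3·(x−3)^2·(y−4)^2.
MRS = (2/3)·(y−4)/(x−3).
Tangency: set MRS = p_x/p_y = 5/5 = 1.
So (2/3)·(y − 4)/(x − 3) = 1, i.e. (y − 4) = 1.5·(x − 3).
Rewrite the budget in excess-of-subsistence terms: 5·(x − 3) + 5·(y − 4) = 135 − 5·3 − 5·4 = 100.
Substituting, 12.5·(x − 3) = 100, so x − 3 = 8 and x* = 11.
Then y − 4 = 1.5·8 = 12, so y* = 16.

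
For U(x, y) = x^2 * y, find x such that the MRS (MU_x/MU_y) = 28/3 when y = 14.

x = 3

MU_x = 2·x·y and MU_y = x^2.
MRS = MU_x/MU_y = (2/1)·y/x.
Substitute y = 14: MRS = 28/x. Setting 28/x = 28/3 gives x = 28/(28/3) = 3.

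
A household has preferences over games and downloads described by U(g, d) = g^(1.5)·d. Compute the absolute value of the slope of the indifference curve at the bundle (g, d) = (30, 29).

MU_g = 1.5·√g·d and MU_d = g^(1.5).
MRS = MU_g/MU_d = (1.5)·d/g.
At (30, 29): MRS = 1.45.
The indifference curve has slope −1.45 at this bundle.

MRS = 1.45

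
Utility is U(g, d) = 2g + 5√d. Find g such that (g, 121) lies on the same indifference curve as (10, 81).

g = 5

U(10, 81) = 65.
Set U(g, 121) = 65 and solve.
With d = 121: √121 = 11, so 2g = 65 − 5·11 = 10 and g = 5.
Check: U(5, 121) = 65.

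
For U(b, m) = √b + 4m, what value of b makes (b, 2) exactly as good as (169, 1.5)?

b = 121

U(169, 1.5) = 19.
Set U(b, 2) = 19 and solve.
With m = 2: √b = 19 − 4·2 = 11, so √b = 11 and b = 121.
Check: U(121, 2) = 19.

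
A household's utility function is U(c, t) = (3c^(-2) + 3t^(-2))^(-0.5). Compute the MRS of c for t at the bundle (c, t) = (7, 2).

MRS = 8/343

For CES with ρ = -2, MRS = (t/c)^3.
At (7, 2): MRS = 8/343.
That is, one extra unit of c is worth 8/343 units of t at the margin.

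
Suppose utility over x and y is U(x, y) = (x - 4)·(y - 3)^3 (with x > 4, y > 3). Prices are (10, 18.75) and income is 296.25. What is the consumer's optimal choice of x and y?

x* = 9, y* = 11

MU_x = (y−3)^3, MU_y = 3·(x−4)·(y−3)^2.
MRS = (1/3)·(y−3)/(x−4).
Tangency: set MRS = p_x/p_y = 10/18.75 = 8/15.
So (1/3)·(y − 3)/(x − 4) = 8/15, i.e. (y − 3) = 1.6·(x − 4).
Rewrite the budget in excess-of-subsistence terms: 10·(x − 4) + 18.75·(y − 3) = 296.25 − 10·4 − 18.75·3 = 200.
Substituting, 40·(x − 4) = 200, so x − 4 = 5 and x* = 9.
Then y − 3 = 1.6·5 = 8, so y* = 11.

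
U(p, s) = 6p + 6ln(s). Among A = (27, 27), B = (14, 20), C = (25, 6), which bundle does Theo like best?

Bundle A

Evaluate utility at each bundle:
U(A) = 181.775.
U(B) = 101.974.
U(C) = 160.751.
Highest utility is A, so A ≻ C ≻ B.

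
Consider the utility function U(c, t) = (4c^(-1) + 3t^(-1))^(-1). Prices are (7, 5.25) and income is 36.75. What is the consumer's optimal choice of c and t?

c* = 3, t* = 3

For CES with ρ = -1, MRS = (4/3)·(t/c)^2.
Tangency: set MRS = p_c/p_t = 7/5.25 = 4/3.
So (t/c)^2 = 1; taking the square root, t/c = 1, i.e. t = c.
Substitute into the budget 7·c + 5.25·t = 36.75: 12.25·c = 36.75, so c* = 3 and t* = 3.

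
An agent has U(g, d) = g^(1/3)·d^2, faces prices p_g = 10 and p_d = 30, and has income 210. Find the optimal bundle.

MU_g = 1/3·g^(-2/3)·d^2 and MU_d = 2·g^(1/3)·d.
MRS = MU_g/MU_d = (1/6)·d/g.
Tangency: set MRS = p_g/p_d = 10/30 = 1/3.
So (1/6)·d/g = 1/3, i.e. d = 2·g.
Substitute into the budget 10·g + 30·d = 210: 70·g = 210, so g* = 3.
Then d* = 2·3 = 6.

g* = 3, d* = 6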